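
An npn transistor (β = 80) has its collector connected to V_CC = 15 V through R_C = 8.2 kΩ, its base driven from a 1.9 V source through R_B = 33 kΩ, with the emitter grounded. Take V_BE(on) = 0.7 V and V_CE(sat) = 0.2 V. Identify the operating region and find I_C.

saturation; I_C ≈ 1.8 mA

Assume active: I_B = (1.9 − 0.7)/33 = 0.0364 mA, giving I_C = β·I_B = 2.91 mA.
But then V_CE = 15 − 2.91×8.2 = -8.85 V < V_CE(sat) = 0.2 V — impossible in the active region.
So the transistor is saturated. With V_CE = 0.2 V, I_C = (V_CC − 0.2)/R_C = 14.8/8.2 = 1.8 mA.
Check: β·I_B = 2.91 mA > I_C = 1.8 mA, confirming saturation.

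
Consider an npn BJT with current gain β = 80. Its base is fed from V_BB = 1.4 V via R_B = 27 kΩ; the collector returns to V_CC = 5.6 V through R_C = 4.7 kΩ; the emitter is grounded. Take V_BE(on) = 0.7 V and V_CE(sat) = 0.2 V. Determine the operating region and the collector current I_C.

Assume active: I_B = (1.4 − 0.7)/27 = 0.0259 mA, giving I_C = β·I_B = 2.07 mA.
But then V_CE = 5.6 − 2.07×4.7 = -4.15 V < V_CE(sat) = 0.2 V — impossible in the active region.
So the transistor is saturated. With V_CE = 0.2 V, I_C = (V_CC − 0.2)/R_C = 5.4/4.7 = 1.15 mA.
Check: β·I_B = 2.07 mA > I_C = 1.15 mA, confirming saturation.

saturation; I_C ≈ 1.1 mA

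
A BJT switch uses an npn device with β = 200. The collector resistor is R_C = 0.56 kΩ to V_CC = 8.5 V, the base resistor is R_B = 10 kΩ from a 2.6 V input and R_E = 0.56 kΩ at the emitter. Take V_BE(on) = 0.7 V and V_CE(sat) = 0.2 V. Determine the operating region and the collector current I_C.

Assume active. Base-emitter loop: I_B = (V_BB − V_BE)/(R_B + (β+1)R_E) = (2.6 − 0.7)/(10 + 201×0.56) = 0.0155 mA.
I_C = β·I_B = 200×0.0155 = 3.1 mA.
V_CE = V_CC − I_C·R_C − I_E·R_E = 8.5 − 3.1×0.56 − 3.12×0.56 = 5.02 V > V_CE(sat), so the active-region assumption holds.

active; I_C ≈ 3.1 mA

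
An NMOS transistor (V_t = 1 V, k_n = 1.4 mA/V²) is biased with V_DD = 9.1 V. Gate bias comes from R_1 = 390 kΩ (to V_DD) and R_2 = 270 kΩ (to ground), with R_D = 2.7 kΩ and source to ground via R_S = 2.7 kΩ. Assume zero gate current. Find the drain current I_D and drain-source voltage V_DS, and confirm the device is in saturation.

I_D ≈ 0.65 mA, V_DS ≈ 5.6 V

V_G = V_DD·R_2/(R_1+R_2) = 9.1×270/660 = 3.72 V.
Assume saturation: I_D = (k_n/2)(V_GS − V_t)² with V_GS = V_G − I_D·R_S = 3.72 − 2.7·I_D.
Substituting gives 5.1·I_D² − 11.3·I_D + 5.19 = 0, with roots I_D = 0.651 or 1.56 mA.
The root I_D = 1.56 mA gives V_GS = -0.494 V ≤ V_t, so take I_D = 0.651 mA.
Then V_GS = 1.96 V and V_DS = V_DD − I_D(R_D+R_S) = 9.1 − 0.651×5.4 = 5.58 V.
Saturation requires V_DS ≥ V_GS − V_t = 0.965 V; 5.58 ≥ 0.965 ✓.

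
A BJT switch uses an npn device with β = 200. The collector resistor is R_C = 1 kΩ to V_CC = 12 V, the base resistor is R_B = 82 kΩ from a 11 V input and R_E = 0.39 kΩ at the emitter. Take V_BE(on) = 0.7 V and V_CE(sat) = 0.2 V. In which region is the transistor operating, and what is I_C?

saturation; I_C ≈ 8.5 mA

Assume active: I_B = (11 − 0.7)/(82 + 201×0.39) = 0.0642 mA, I_C = β·I_B = 12.8 mA.
Then V_CE = 12 − 12.8×1 − 12.9×0.39 = -5.88 V < 0.2 V — the active assumption fails.
Re-solve with V_CE = 0.2 V. KCL at the emitter: V_E/R_E = (V_BB−0.7−V_E)/R_B + (V_CC−0.2−V_E)/R_C, giving V_E = 3.33 V.
I_C = (V_CC − 0.2 − V_E)/R_C = (11.8 − 3.33)/1 = 8.47 mA.
Check: I_B = (10.3 − 3.33)/82 = 0.0849 mA, and β·I_B = 17 mA > I_C, confirming saturation.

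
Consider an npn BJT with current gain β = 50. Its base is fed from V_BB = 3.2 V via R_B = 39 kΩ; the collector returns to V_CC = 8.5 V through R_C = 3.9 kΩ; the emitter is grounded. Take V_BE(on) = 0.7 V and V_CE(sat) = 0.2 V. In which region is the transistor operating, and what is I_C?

Assume active: I_B = (3.2 − 0.7)/39 = 0.0641 mA, giving I_C = β·I_B = 3.21 mA.
But then V_CE = 8.5 − 3.21×3.9 = -4 V < V_CE(sat) = 0.2 V — impossible in the active region.
So the transistor is saturated. With V_CE = 0.2 V, I_C = (V_CC − 0.2)/R_C = 8.3/3.9 = 2.13 mA.
Check: β·I_B = 3.21 mA > I_C = 2.13 mA, confirming saturation.

saturation; I_C ≈ 2.1 mA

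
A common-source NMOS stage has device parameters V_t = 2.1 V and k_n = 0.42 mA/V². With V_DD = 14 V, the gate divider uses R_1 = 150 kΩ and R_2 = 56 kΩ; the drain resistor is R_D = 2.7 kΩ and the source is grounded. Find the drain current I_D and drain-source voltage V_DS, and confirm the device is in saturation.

I_D ≈ 0.61 mA, V_DS ≈ 12 V

V_G = V_DD·R_2/(R_1+R_2) = 14×56/206 = 3.81 V. With the source grounded, V_GS = V_G = 3.81 V.
Assume saturation: I_D = (k_n/2)(V_GS − V_t)² = (0.42/2)×(3.81 − 2.1)² = 0.21×1.71² = 0.611 mA.
V_DS = V_DD − I_D·R_D = 14 − 0.611×2.7 = 12.4 V.
Saturation requires V_DS ≥ V_GS − V_t = 1.71 V; 12.4 ≥ 1.71 ✓.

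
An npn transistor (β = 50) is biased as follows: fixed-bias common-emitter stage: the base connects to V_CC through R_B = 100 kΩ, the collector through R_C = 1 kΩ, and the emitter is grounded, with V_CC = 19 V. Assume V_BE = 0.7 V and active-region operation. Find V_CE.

V_CE ≈ 9.8 V

Base loop: V_CC = I_B·R_B + V_BE, so I_B = (19 − 0.7)/100 kΩ = 0.183 mA.
In the active region I_C = β·I_B = 50 × 0.183 = 9.15 mA.
Collector loop: V_CE = V_CC − I_C·R_C = 19 − 9.15×1 = 9.85 V.
Since V_CE = 9.85 V > V_CE(sat) ≈ 0.2 V, the transistor is in the active region as assumed.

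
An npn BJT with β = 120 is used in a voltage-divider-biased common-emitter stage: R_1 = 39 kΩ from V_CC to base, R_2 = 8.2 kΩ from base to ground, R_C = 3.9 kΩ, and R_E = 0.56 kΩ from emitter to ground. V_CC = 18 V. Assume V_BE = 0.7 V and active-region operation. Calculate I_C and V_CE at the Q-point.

Thevenize the base divider: V_Th = V_CC·R_2/(R_1+R_2) = 18×8.2/47.2 = 3.13 V, R_Th = R_1‖R_2 = 6.78 kΩ.
Base-emitter loop: V_Th = I_B·R_Th + V_BE + (β+1)I_B·R_E, so I_B = (3.13 − 0.7) / (6.78 + 121×0.56) = 0.0326 mA.
I_C = β·I_B = 120×0.0326 = 3.91 mA, and I_E = (β+1)I_B = 3.94 mA.
V_CE = V_CC − I_C·R_C − I_E·R_E = 18 − 3.91×3.9 − 3.94×0.56 = 0.554 V.
V_CE = 0.554 V > 0.2 V confirms active-region operation.

I_C ≈ 3.9 mA, V_CE ≈ 0.55 V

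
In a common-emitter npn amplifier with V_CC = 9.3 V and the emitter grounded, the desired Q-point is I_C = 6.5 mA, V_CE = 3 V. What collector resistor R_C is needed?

Collector loop: V_CC = I_C·R_C + V_CE.
R_C = (V_CC − V_CE)/I_C = (9.3 − 3)/6.5 = 0.969 kΩ.

R_C ≈ 0.97 kΩ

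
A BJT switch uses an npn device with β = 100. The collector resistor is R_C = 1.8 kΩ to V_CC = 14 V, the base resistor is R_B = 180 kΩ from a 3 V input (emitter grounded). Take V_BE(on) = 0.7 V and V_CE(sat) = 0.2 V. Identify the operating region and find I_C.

Assume active. Base-emitter loop: I_B = (V_BB − V_BE)/R_B = (3 − 0.7)/180 = 0.0128 mA.
I_C = β·I_B = 100×0.0128 = 1.28 mA.
V_CE = V_CC − I_C·R_C = 14 − 1.28×1.8 = 11.7 V > V_CE(sat), so the active-region assumption holds.

active; I_C ≈ 1.3 mA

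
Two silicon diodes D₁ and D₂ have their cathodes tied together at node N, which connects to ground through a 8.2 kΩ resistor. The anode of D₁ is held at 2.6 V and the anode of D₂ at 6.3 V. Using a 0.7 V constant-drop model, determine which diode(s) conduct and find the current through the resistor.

Assume both conduct. Then node N would need to be at both 2.6−0.7 = 1.9 V and 6.3−0.7 = 5.6 V, which is impossible.
Assume only D₂ conducts: V_N = 6.3 − 0.7 = 5.6 V, so I_R = 5.6/8.2 = 0.683 mA.
Check D₁: its anode-to-cathode voltage is 2.6 − 5.6 = -3 V < 0.7 V, so it is off. The assumption is consistent.

Only D₂ conducts; I_R ≈ 0.68 mA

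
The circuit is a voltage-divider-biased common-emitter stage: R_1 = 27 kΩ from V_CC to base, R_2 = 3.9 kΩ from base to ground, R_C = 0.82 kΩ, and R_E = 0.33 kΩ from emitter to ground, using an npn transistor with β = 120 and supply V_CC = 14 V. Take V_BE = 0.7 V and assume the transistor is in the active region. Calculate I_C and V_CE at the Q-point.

I_C ≈ 3 mA, V_CE ≈ 11 V

Thevenize the base divider: V_Th = V_CC·R_2/(R_1+R_2) = 14×3.9/30.9 = 1.77 V, R_Th = R_1‖R_2 = 3.41 kΩ.
Base-emitter loop: V_Th = I_B·R_Th + V_BE + (β+1)I_B·R_E, so I_B = (1.77 − 0.7) / (3.41 + 121×0.33) = 0.0246 mA.
I_C = β·I_B = 120×0.0246 = 2.95 mA, and I_E = (β+1)I_B = 2.98 mA.
V_CE = V_CC − I_C·R_C − I_E·R_E = 14 − 2.95×0.82 − 2.98×0.33 = 10.6 V.
V_CE = 10.6 V > 0.2 V confirms active-region operation.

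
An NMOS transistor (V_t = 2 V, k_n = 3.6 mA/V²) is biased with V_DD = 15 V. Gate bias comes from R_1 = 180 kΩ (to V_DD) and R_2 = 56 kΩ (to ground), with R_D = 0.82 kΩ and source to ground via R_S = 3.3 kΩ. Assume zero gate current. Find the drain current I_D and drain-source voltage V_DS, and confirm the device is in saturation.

V_G = V_DD·R_2/(R_1+R_2) = 15×56/236 = 3.56 V.
Assume saturation: I_D = (k_n/2)(V_GS − V_t)² with V_GS = V_G − I_D·R_S = 3.56 − 3.3·I_D.
Substituting gives 19.6·I_D² − 19.5·I_D + 4.38 = 0, with roots I_D = 0.341 or 0.655 mA.
The root I_D = 0.655 mA gives V_GS = 1.4 V ≤ V_t, so take I_D = 0.341 mA.
Then V_GS = 2.44 V and V_DS = V_DD − I_D(R_D+R_S) = 15 − 0.341×4.12 = 13.6 V.
Saturation requires V_DS ≥ V_GS − V_t = 0.435 V; 13.6 ≥ 0.435 ✓.

I_D ≈ 0.34 mA, V_DS ≈ 14 V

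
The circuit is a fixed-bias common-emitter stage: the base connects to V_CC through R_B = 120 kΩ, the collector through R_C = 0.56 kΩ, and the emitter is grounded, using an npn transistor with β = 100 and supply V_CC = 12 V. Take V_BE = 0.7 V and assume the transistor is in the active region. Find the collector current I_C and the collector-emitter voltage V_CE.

Base loop: V_CC = I_B·R_B + V_BE, so I_B = (12 − 0.7)/120 kΩ = 0.0942 mA.
In the active region I_C = β·I_B = 100 × 0.0942 = 9.42 mA.
Collector loop: V_CE = V_CC − I_C·R_C = 12 − 9.42×0.56 = 6.73 V.
Since V_CE = 6.73 V > V_CE(sat) ≈ 0.2 V, the transistor is in the active region as assumed.

I_C ≈ 9.4 mA, V_CE ≈ 6.7 V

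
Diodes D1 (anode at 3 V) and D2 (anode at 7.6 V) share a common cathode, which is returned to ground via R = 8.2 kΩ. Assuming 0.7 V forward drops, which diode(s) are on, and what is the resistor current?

Assume both conduct. Then node N would need to be at both 3−0.7 = 2.3 V and 7.6−0.7 = 6.9 V, which is impossible.
Assume only D2 conducts: V_N = 7.6 − 0.7 = 6.9 V, so I_R = 6.9/8.2 = 0.841 mA.
Check D1: its anode-to-cathode voltage is 3 − 6.9 = -3.9 V < 0.7 V, so it is off. The assumption is consistent.

Only D2 conducts; I_R ≈ 0.84 mA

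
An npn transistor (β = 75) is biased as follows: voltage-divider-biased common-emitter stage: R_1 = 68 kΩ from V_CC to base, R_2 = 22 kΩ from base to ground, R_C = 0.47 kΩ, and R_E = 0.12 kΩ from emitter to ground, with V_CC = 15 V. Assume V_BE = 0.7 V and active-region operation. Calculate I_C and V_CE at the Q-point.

I_C ≈ 8.6 mA, V_CE ≈ 9.9 V

Thevenize the base divider: V_Th = V_CC·R_2/(R_1+R_2) = 15×22/90 = 3.67 V, R_Th = R_1‖R_2 = 16.6 kΩ.
Base-emitter loop: V_Th = I_B·R_Th + V_BE + (β+1)I_B·R_E, so I_B = (3.67 − 0.7) / (16.6 + 76×0.12) = 0.115 mA.
I_C = β·I_B = 75×0.115 = 8.64 mA, and I_E = (β+1)I_B = 8.76 mA.
V_CE = V_CC − I_C·R_C − I_E·R_E = 15 − 8.64×0.47 − 8.76×0.12 = 9.89 V.
V_CE = 9.89 V > 0.2 V confirms active-region operation.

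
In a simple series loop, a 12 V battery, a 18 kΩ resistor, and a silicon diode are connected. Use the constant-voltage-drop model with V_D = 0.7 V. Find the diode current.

KVL around the loop: 12 = V_D + I·R = 0.7 + I × 18 kΩ.
So I = (12 − 0.7) / 18 kΩ = 11.3 / 18 = 0.628 mA.

I ≈ 0.63 mA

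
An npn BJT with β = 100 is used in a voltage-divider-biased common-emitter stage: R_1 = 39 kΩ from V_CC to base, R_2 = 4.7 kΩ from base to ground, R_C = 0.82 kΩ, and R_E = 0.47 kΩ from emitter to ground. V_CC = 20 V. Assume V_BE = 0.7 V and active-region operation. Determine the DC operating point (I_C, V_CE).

I_C ≈ 2.8 mA, V_CE ≈ 16 V

Thevenize the base divider: V_Th = V_CC·R_2/(R_1+R_2) = 20×4.7/43.7 = 2.15 V, R_Th = R_1‖R_2 = 4.19 kΩ.
Base-emitter loop: V_Th = I_B·R_Th + V_BE + (β+1)I_B·R_E, so I_B = (2.15 − 0.7) / (4.19 + 101×0.47) = 0.0281 mA.
I_C = β·I_B = 100×0.0281 = 2.81 mA, and I_E = (β+1)I_B = 2.84 mA.
V_CE = V_CC − I_C·R_C − I_E·R_E = 20 − 2.81×0.82 − 2.84×0.47 = 16.4 V.
V_CE = 16.4 V > 0.2 V confirms active-region operation.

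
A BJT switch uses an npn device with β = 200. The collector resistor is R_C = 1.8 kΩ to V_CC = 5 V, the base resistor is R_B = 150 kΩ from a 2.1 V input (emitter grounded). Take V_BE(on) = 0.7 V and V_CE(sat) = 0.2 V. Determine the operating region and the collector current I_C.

Assume active. Base-emitter loop: I_B = (V_BB − V_BE)/R_B = (2.1 − 0.7)/150 = 0.00933 mA.
I_C = β·I_B = 200×0.00933 = 1.87 mA.
V_CE = V_CC − I_C·R_C = 5 − 1.87×1.8 = 1.64 V > V_CE(sat), so the active-region assumption holds.

active; I_C ≈ 1.9 mA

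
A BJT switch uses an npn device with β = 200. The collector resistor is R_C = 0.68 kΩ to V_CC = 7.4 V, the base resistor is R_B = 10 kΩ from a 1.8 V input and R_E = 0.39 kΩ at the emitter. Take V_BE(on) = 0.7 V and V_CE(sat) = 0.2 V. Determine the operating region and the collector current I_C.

active; I_C ≈ 2.5 mA

Assume active. Base-emitter loop: I_B = (V_BB − V_BE)/(R_B + (β+1)R_E) = (1.8 − 0.7)/(10 + 201×0.39) = 0.0124 mA.
I_C = β·I_B = 200×0.0124 = 2.49 mA.
V_CE = V_CC − I_C·R_C − I_E·R_E = 7.4 − 2.49×0.68 − 2.5×0.39 = 4.73 V > V_CE(sat), so the active-region assumption holds.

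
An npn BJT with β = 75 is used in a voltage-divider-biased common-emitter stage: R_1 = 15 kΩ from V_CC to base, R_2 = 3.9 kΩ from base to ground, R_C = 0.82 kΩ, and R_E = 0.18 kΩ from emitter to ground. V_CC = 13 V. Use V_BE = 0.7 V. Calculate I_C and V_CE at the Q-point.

Thevenize the base divider: V_Th = V_CC·R_2/(R_1+R_2) = 13×3.9/18.9 = 2.68 V, R_Th = R_1‖R_2 = 3.1 kΩ.
Base-emitter loop: V_Th = I_B·R_Th + V_BE + (β+1)I_B·R_E, so I_B = (2.68 − 0.7) / (3.1 + 76×0.18) = 0.118 mA.
I_C = β·I_B = 75×0.118 = 8.86 mA, and I_E = (β+1)I_B = 8.98 mA.
V_CE = V_CC − I_C·R_C − I_E·R_E = 13 − 8.86×0.82 − 8.98×0.18 = 4.12 V.
V_CE = 4.12 V > 0.2 V confirms active-region operation.

I_C ≈ 8.9 mA, V_CE ≈ 4.1 V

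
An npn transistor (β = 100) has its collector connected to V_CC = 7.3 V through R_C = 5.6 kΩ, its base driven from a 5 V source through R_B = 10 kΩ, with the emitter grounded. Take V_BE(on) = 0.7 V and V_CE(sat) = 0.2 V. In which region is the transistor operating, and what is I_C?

saturation; I_C ≈ 1.3 mA

Assume active: I_B = (5 − 0.7)/10 = 0.43 mA, giving I_C = β·I_B = 43 mA.
But then V_CE = 7.3 − 43×5.6 = -233 V < V_CE(sat) = 0.2 V — impossible in the active region.
So the transistor is saturated. With V_CE = 0.2 V, I_C = (V_CC − 0.2)/R_C = 7.1/5.6 = 1.27 mA.
Check: β·I_B = 43 mA > I_C = 1.27 mA, confirming saturation.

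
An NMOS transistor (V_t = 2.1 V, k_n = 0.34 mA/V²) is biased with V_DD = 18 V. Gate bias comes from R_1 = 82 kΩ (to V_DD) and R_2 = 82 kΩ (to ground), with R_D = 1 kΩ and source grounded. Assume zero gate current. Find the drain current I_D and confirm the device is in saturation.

V_G = V_DD·R_2/(R_1+R_2) = 18×82/164 = 9 V. With the source grounded, V_GS = V_G = 9 V.
Assume saturation: I_D = (k_n/2)(V_GS − V_t)² = (0.34/2)×(9 − 2.1)² = 0.17×6.9² = 8.09 mA.
V_DS = V_DD − I_D·R_D = 18 − 8.09×1 = 9.91 V.
Saturation requires V_DS ≥ V_GS − V_t = 6.9 V; 9.91 ≥ 6.9 ✓.

I_D ≈ 8.1 mA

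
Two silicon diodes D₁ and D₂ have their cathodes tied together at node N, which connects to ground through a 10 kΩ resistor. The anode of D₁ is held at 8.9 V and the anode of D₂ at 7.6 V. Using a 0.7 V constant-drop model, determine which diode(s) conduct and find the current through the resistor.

Only D₁ conducts; I_R ≈ 0.82 mA

Assume both conduct. Then node N would need to be at both 8.9−0.7 = 8.2 V and 7.6−0.7 = 6.9 V, which is impossible.
Assume only D₁ conducts: V_N = 8.9 − 0.7 = 8.2 V, so I_R = 8.2/10 = 0.82 mA.
Check D₂: its anode-to-cathode voltage is 7.6 − 8.2 = -0.6 V < 0.7 V, so it is off. The assumption is consistent.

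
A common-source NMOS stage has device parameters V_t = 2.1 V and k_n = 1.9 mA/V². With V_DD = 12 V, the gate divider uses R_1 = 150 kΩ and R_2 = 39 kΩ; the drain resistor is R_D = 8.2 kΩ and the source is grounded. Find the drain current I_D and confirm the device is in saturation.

V_G = V_DD·R_2/(R_1+R_2) = 12×39/189 = 2.48 V. With the source grounded, V_GS = V_G = 2.48 V.
Assume saturation: I_D = (k_n/2)(V_GS − V_t)² = (1.9/2)×(2.48 − 2.1)² = 0.95×0.376² = 0.134 mA.
V_DS = V_DD − I_D·R_D = 12 − 0.134×8.2 = 10.9 V.
Saturation requires V_DS ≥ V_GS − V_t = 0.376 V; 10.9 ≥ 0.376 ✓.

I_D ≈ 0.13 mA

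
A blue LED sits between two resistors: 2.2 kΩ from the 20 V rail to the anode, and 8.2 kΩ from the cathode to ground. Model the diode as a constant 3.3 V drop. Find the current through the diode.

The two resistors are in series with the diode, so KVL gives 20 = I·2.2 + 3.3 + I·8.2.
I = (20 − 3.3) / (2.2 + 8.2) kΩ = 16.7 / 10.4 = 1.61 mA.

I ≈ 1.6 mA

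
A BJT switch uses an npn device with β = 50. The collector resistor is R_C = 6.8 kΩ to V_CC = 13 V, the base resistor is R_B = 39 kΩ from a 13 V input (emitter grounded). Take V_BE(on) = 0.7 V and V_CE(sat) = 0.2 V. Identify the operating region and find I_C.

Assume active: I_B = (13 − 0.7)/39 = 0.315 mA, giving I_C = β·I_B = 15.8 mA.
But then V_CE = 13 − 15.8×6.8 = -94.2 V < V_CE(sat) = 0.2 V — impossible in the active region.
So the transistor is saturated. With V_CE = 0.2 V, I_C = (V_CC − 0.2)/R_C = 12.8/6.8 = 1.88 mA.
Check: β·I_B = 15.8 mA > I_C = 1.88 mA, confirming saturation.

saturation; I_C ≈ 1.9 mA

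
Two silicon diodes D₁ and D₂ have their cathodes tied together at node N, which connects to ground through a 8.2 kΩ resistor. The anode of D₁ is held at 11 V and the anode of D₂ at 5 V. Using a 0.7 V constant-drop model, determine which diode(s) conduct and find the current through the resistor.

Assume both conduct. Then node N would need to be at both 11−0.7 = 10.3 V and 5−0.7 = 4.3 V, which is impossible.
Assume only D₁ conducts: V_N = 11 − 0.7 = 10.3 V, so I_R = 10.3/8.2 = 1.26 mA.
Check D₂: its anode-to-cathode voltage is 5 − 10.3 = -5.3 V < 0.7 V, so it is off. The assumption is consistent.

Only D₁ conducts; I_R ≈ 1.3 mA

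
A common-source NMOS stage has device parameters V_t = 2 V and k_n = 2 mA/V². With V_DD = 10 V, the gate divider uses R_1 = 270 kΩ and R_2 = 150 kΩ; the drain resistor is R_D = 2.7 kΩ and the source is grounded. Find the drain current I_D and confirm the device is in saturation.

V_G = V_DD·R_2/(R_1+R_2) = 10×150/420 = 3.57 V. With the source grounded, V_GS = V_G = 3.57 V.
Assume saturation: I_D = (k_n/2)(V_GS − V_t)² = (2/2)×(3.57 − 2)² = 1×1.57² = 2.47 mA.
V_DS = V_DD − I_D·R_D = 10 − 2.47×2.7 = 3.33 V.
Saturation requires V_DS ≥ V_GS − V_t = 1.57 V; 3.33 ≥ 1.57 ✓.

I_D ≈ 2.5 mA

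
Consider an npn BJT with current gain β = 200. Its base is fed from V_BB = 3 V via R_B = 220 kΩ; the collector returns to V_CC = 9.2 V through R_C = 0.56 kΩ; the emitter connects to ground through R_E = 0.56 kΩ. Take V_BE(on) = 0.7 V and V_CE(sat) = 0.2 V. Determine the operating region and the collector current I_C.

Assume active. Base-emitter loop: I_B = (V_BB − V_BE)/(R_B + (β+1)R_E) = (3 − 0.7)/(220 + 201×0.56) = 0.00692 mA.
I_C = β·I_B = 200×0.00692 = 1.38 mA.
V_CE = V_CC − I_C·R_C − I_E·R_E = 9.2 − 1.38×0.56 − 1.39×0.56 = 7.65 V > V_CE(sat), so the active-region assumption holds.

active; I_C ≈ 1.4 mA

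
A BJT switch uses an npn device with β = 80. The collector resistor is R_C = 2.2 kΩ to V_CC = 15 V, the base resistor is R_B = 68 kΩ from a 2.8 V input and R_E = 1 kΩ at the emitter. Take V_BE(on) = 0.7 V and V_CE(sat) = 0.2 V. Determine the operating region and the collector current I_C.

Assume active. Base-emitter loop: I_B = (V_BB − V_BE)/(R_B + (β+1)R_E) = (2.8 − 0.7)/(68 + 81×1) = 0.0141 mA.
I_C = β·I_B = 80×0.0141 = 1.13 mA.
V_CE = V_CC − I_C·R_C − I_E·R_E = 15 − 1.13×2.2 − 1.14×1 = 11.4 V > V_CE(sat), so the active-region assumption holds.

active; I_C ≈ 1.1 mA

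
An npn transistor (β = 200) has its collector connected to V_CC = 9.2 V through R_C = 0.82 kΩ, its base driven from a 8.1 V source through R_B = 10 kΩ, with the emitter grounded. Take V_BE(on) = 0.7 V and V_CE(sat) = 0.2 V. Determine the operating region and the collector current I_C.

saturation; I_C ≈ 11 mA

Assume active: I_B = (8.1 − 0.7)/10 = 0.74 mA, giving I_C = β·I_B = 148 mA.
But then V_CE = 9.2 − 148×0.82 = -112 V < V_CE(sat) = 0.2 V — impossible in the active region.
So the transistor is saturated. With V_CE = 0.2 V, I_C = (V_CC − 0.2)/R_C = 9/0.82 = 11 mA.
Check: β·I_B = 148 mA > I_C = 11 mA, confirming saturation.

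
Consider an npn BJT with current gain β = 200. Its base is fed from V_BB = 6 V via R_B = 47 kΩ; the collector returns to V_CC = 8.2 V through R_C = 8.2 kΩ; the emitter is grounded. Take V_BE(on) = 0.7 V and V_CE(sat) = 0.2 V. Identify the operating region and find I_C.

Assume active: I_B = (6 − 0.7)/47 = 0.113 mA, giving I_C = β·I_B = 22.6 mA.
But then V_CE = 8.2 − 22.6×8.2 = -177 V < V_CE(sat) = 0.2 V — impossible in the active region.
So the transistor is saturated. With V_CE = 0.2 V, I_C = (V_CC − 0.2)/R_C = 8/8.2 = 0.976 mA.
Check: β·I_B = 22.6 mA > I_C = 0.976 mA, confirming saturation.

saturation; I_C ≈ 0.98 mA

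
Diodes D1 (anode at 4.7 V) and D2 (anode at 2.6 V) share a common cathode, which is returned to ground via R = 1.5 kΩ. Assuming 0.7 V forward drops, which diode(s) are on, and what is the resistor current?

Assume both conduct. Then node N would need to be at both 4.7−0.7 = 4 V and 2.6−0.7 = 1.9 V, which is impossible.
Assume only D1 conducts: V_N = 4.7 − 0.7 = 4 V, so I_R = 4/1.5 = 2.67 mA.
Check D2: its anode-to-cathode voltage is 2.6 − 4 = -1.4 V < 0.7 V, so it is off. The assumption is consistent.

Only D1 conducts; I_R ≈ 2.7 mA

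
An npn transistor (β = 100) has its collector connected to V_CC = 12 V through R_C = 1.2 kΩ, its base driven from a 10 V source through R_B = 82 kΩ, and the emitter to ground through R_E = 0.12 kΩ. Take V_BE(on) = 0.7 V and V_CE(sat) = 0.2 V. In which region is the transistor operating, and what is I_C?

saturation; I_C ≈ 8.9 mA

Assume active: I_B = (10 − 0.7)/(82 + 101×0.12) = 0.0988 mA, I_C = β·I_B = 9.88 mA.
Then V_CE = 12 − 9.88×1.2 − 9.98×0.12 = -1.05 V < 0.2 V — the active assumption fails.
Re-solve with V_CE = 0.2 V. KCL at the emitter: V_E/R_E = (V_BB−0.7−V_E)/R_B + (V_CC−0.2−V_E)/R_C, giving V_E = 1.08 V.
I_C = (V_CC − 0.2 − V_E)/R_C = (11.8 − 1.08)/1.2 = 8.93 mA.
Check: I_B = (9.3 − 1.08)/82 = 0.1 mA, and β·I_B = 10 mA > I_C, confirming saturation.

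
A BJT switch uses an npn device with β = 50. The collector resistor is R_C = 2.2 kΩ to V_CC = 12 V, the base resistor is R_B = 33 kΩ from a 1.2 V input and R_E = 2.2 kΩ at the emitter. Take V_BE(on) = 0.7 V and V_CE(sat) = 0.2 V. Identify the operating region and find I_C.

active; I_C ≈ 0.17 mA

Assume active. Base-emitter loop: I_B = (V_BB − V_BE)/(R_B + (β+1)R_E) = (1.2 − 0.7)/(33 + 51×2.2) = 0.00344 mA.
I_C = β·I_B = 50×0.00344 = 0.172 mA.
V_CE = V_CC − I_C·R_C − I_E·R_E = 12 − 0.172×2.2 − 0.176×2.2 = 11.2 V > V_CE(sat), so the active-region assumption holds.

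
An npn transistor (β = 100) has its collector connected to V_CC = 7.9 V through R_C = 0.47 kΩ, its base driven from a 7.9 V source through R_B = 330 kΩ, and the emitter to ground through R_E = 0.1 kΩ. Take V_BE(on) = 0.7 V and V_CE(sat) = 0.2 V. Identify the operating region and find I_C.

Assume active. Base-emitter loop: I_B = (V_BB − V_BE)/(R_B + (β+1)R_E) = (7.9 − 0.7)/(330 + 101×0.1) = 0.0212 mA.
I_C = β·I_B = 100×0.0212 = 2.12 mA.
V_CE = V_CC − I_C·R_C − I_E·R_E = 7.9 − 2.12×0.47 − 2.14×0.1 = 6.69 V > V_CE(sat), so the active-region assumption holds.

active; I_C ≈ 2.1 mA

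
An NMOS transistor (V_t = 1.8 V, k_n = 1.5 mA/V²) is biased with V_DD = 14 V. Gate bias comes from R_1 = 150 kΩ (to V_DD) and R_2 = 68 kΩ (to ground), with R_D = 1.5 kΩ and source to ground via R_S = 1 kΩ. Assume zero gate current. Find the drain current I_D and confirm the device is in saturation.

I_D ≈ 1.3 mA

V_G = V_DD·R_2/(R_1+R_2) = 14×68/218 = 4.37 V.
Assume saturation: I_D = (k_n/2)(V_GS − V_t)² with V_GS = V_G − I_D·R_S = 4.37 − 1·I_D.
Substituting gives 0.75·I_D² − 4.85·I_D + 4.94 = 0, with roots I_D = 1.27 or 5.2 mA.
The root I_D = 5.2 mA gives V_GS = -0.833 V ≤ V_t, so take I_D = 1.27 mA.
Then V_GS = 3.1 V and V_DS = V_DD − I_D(R_D+R_S) = 14 − 1.27×2.5 = 10.8 V.
Saturation requires V_DS ≥ V_GS − V_t = 1.3 V; 10.8 ≥ 1.3 ✓.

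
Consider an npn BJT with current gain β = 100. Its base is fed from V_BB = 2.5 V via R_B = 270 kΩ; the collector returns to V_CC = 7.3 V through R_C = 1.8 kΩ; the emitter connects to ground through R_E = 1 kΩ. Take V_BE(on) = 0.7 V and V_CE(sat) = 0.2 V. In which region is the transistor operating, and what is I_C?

Assume active. Base-emitter loop: I_B = (V_BB − V_BE)/(R_B + (β+1)R_E) = (2.5 − 0.7)/(270 + 101×1) = 0.00485 mA.
I_C = β·I_B = 100×0.00485 = 0.485 mA.
V_CE = V_CC − I_C·R_C − I_E·R_E = 7.3 − 0.485×1.8 − 0.49×1 = 5.94 V > V_CE(sat), so the active-region assumption holds.

active; I_C ≈ 0.49 mA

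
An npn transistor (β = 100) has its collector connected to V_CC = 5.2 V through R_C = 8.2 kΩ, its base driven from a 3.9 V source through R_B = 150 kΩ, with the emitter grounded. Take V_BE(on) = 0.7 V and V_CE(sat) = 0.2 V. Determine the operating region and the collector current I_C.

saturation; I_C ≈ 0.61 mA

Assume active: I_B = (3.9 − 0.7)/150 = 0.0213 mA, giving I_C = β·I_B = 2.13 mA.
But then V_CE = 5.2 − 2.13×8.2 = -12.3 V < V_CE(sat) = 0.2 V — impossible in the active region.
So the transistor is saturated. With V_CE = 0.2 V, I_C = (V_CC − 0.2)/R_C = 5/8.2 = 0.61 mA.
Check: β·I_B = 2.13 mA > I_C = 0.61 mA, confirming saturation.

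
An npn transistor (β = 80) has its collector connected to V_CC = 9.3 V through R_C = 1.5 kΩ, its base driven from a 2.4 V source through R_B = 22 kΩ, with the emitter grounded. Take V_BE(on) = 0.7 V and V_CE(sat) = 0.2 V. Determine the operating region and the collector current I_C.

saturation; I_C ≈ 6.1 mA

Assume active: I_B = (2.4 − 0.7)/22 = 0.0773 mA, giving I_C = β·I_B = 6.18 mA.
But then V_CE = 9.3 − 6.18×1.5 = 0.0273 V < V_CE(sat) = 0.2 V — impossible in the active region.
So the transistor is saturated. With V_CE = 0.2 V, I_C = (V_CC − 0.2)/R_C = 9.1/1.5 = 6.07 mA.
Check: β·I_B = 6.18 mA > I_C = 6.07 mA, confirming saturation.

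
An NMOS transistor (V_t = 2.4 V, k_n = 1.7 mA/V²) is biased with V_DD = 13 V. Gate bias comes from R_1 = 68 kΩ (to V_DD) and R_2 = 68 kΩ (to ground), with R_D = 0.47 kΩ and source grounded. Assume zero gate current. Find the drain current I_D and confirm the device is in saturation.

V_G = V_DD·R_2/(R_1+R_2) = 13×68/136 = 6.5 V. With the source grounded, V_GS = V_G = 6.5 V.
Assume saturation: I_D = (k_n/2)(V_GS − V_t)² = (1.7/2)×(6.5 − 2.4)² = 0.85×4.1² = 14.3 mA.
V_DS = V_DD − I_D·R_D = 13 − 14.3×0.47 = 6.28 V.
Saturation requires V_DS ≥ V_GS − V_t = 4.1 V; 6.28 ≥ 4.1 ✓.

I_D ≈ 14 mA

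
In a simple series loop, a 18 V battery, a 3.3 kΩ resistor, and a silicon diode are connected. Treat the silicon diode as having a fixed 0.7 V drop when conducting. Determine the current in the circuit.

I ≈ 5.2 mA

KVL around the loop: 18 = V_D + I·R = 0.7 + I × 3.3 kΩ.
So I = (18 − 0.7) / 3.3 kΩ = 17.3 / 3.3 = 5.24 mA.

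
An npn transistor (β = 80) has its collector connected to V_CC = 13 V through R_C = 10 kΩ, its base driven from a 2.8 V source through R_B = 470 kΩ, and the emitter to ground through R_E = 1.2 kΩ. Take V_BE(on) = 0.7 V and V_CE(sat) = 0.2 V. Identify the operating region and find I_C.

Assume active. Base-emitter loop: I_B = (V_BB − V_BE)/(R_B + (β+1)R_E) = (2.8 − 0.7)/(470 + 81×1.2) = 0.0037 mA.
I_C = β·I_B = 80×0.0037 = 0.296 mA.
V_CE = V_CC − I_C·R_C − I_E·R_E = 13 − 0.296×10 − 0.3×1.2 = 9.68 V > V_CE(sat), so the active-region assumption holds.

active; I_C ≈ 0.3 mA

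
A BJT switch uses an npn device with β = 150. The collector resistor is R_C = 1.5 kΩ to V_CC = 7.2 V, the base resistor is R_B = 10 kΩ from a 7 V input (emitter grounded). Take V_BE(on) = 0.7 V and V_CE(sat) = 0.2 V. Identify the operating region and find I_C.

Assume active: I_B = (7 − 0.7)/10 = 0.63 mA, giving I_C = β·I_B = 94.5 mA.
But then V_CE = 7.2 − 94.5×1.5 = -135 V < V_CE(sat) = 0.2 V — impossible in the active region.
So the transistor is saturated. With V_CE = 0.2 V, I_C = (V_CC − 0.2)/R_C = 7/1.5 = 4.67 mA.
Check: β·I_B = 94.5 mA > I_C = 4.67 mA, confirming saturation.

saturation; I_C ≈ 4.7 mA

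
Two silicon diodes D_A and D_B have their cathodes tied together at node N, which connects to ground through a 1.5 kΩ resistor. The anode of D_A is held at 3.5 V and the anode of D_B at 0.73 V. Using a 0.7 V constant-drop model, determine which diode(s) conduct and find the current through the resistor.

Only D_A conducts; I_R ≈ 1.9 mA

Assume both conduct. Then node N would need to be at both 3.5−0.7 = 2.8 V and 0.73−0.7 = 0.03 V, which is impossible.
Assume only D_A conducts: V_N = 3.5 − 0.7 = 2.8 V, so I_R = 2.8/1.5 = 1.87 mA.
Check D_B: its anode-to-cathode voltage is 0.73 − 2.8 = -2.07 V < 0.7 V, so it is off. The assumption is consistent.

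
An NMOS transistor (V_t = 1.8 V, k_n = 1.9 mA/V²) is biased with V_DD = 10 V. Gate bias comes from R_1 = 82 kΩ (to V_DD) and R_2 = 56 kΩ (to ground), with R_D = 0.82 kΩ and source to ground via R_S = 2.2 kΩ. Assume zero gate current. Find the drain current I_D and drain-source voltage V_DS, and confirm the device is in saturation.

V_G = V_DD·R_2/(R_1+R_2) = 10×56/138 = 4.06 V.
Assume saturation: I_D = (k_n/2)(V_GS − V_t)² with V_GS = V_G − I_D·R_S = 4.06 − 2.2·I_D.
Substituting gives 4.6·I_D² − 10.4·I_D + 4.84 = 0, with roots I_D = 0.65 or 1.62 mA.
The root I_D = 1.62 mA gives V_GS = 0.494 V ≤ V_t, so take I_D = 0.65 mA.
Then V_GS = 2.63 V and V_DS = V_DD − I_D(R_D+R_S) = 10 − 0.65×3.02 = 8.04 V.
Saturation requires V_DS ≥ V_GS − V_t = 0.827 V; 8.04 ≥ 0.827 ✓.

I_D ≈ 0.65 mA, V_DS ≈ 8 V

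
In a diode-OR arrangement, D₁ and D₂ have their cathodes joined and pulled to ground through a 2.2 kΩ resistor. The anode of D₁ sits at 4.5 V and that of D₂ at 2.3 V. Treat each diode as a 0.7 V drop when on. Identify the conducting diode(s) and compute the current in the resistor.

Only D₁ conducts; I_R ≈ 1.7 mA

Assume both conduct. Then node N would need to be at both 4.5−0.7 = 3.8 V and 2.3−0.7 = 1.6 V, which is impossible.
Assume only D₁ conducts: V_N = 4.5 − 0.7 = 3.8 V, so I_R = 3.8/2.2 = 1.73 mA.
Check D₂: its anode-to-cathode voltage is 2.3 − 3.8 = -1.5 V < 0.7 V, so it is off. The assumption is consistent.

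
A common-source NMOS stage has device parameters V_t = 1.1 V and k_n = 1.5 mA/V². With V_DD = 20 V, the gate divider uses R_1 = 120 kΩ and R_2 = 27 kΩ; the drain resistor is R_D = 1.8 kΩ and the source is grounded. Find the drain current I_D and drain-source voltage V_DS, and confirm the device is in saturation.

I_D ≈ 5 mA, V_DS ≈ 11 V

V_G = V_DD·R_2/(R_1+R_2) = 20×27/147 = 3.67 V. With the source grounded, V_GS = V_G = 3.67 V.
Assume saturation: I_D = (k_n/2)(V_GS − V_t)² = (1.5/2)×(3.67 − 1.1)² = 0.75×2.57² = 4.97 mA.
V_DS = V_DD − I_D·R_D = 20 − 4.97×1.8 = 11.1 V.
Saturation requires V_DS ≥ V_GS − V_t = 2.57 V; 11.1 ≥ 2.57 ✓.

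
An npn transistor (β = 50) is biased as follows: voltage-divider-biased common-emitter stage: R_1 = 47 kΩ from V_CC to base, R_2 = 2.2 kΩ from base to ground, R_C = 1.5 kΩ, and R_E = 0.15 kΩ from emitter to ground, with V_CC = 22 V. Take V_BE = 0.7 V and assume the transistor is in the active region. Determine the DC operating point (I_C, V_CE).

Thevenize the base divider: V_Th = V_CC·R_2/(R_1+R_2) = 22×2.2/49.2 = 0.984 V, R_Th = R_1‖R_2 = 2.1 kΩ.
Base-emitter loop: V_Th = I_B·R_Th + V_BE + (β+1)I_B·R_E, so I_B = (0.984 − 0.7) / (2.1 + 51×0.15) = 0.0291 mA.
I_C = β·I_B = 50×0.0291 = 1.45 mA, and I_E = (β+1)I_B = 1.48 mA.
V_CE = V_CC − I_C·R_C − I_E·R_E = 22 − 1.45×1.5 − 1.48×0.15 = 19.6 V.
V_CE = 19.6 V > 0.2 V confirms active-region operation.

I_C ≈ 1.5 mA, V_CE ≈ 20 V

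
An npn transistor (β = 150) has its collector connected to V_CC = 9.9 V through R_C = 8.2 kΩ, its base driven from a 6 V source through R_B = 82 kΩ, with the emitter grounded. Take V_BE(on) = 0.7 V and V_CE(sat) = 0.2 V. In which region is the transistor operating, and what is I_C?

Assume active: I_B = (6 − 0.7)/82 = 0.0646 mA, giving I_C = β·I_B = 9.7 mA.
But then V_CE = 9.9 − 9.7×8.2 = -69.6 V < V_CE(sat) = 0.2 V — impossible in the active region.
So the transistor is saturated. With V_CE = 0.2 V, I_C = (V_CC − 0.2)/R_C = 9.7/8.2 = 1.18 mA.
Check: β·I_B = 9.7 mA > I_C = 1.18 mA, confirming saturation.

saturation; I_C ≈ 1.2 mA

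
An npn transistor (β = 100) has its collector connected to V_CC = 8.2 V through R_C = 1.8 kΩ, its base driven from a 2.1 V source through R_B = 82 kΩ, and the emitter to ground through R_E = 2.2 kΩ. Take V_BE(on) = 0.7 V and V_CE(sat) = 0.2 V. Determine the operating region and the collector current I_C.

active; I_C ≈ 0.46 mA

Assume active. Base-emitter loop: I_B = (V_BB − V_BE)/(R_B + (β+1)R_E) = (2.1 − 0.7)/(82 + 101×2.2) = 0.0046 mA.
I_C = β·I_B = 100×0.0046 = 0.46 mA.
V_CE = V_CC − I_C·R_C − I_E·R_E = 8.2 − 0.46×1.8 − 0.465×2.2 = 6.35 V > V_CE(sat), so the active-region assumption holds.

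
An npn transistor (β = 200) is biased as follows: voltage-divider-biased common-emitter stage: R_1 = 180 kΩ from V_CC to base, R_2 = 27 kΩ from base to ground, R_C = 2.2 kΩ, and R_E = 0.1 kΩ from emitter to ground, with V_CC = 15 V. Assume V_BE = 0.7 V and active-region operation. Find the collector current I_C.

Thevenize the base divider: V_Th = V_CC·R_2/(R_1+R_2) = 15×27/207 = 1.96 V, R_Th = R_1‖R_2 = 23.5 kΩ.
Base-emitter loop: V_Th = I_B·R_Th + V_BE + (β+1)I_B·R_E, so I_B = (1.96 − 0.7) / (23.5 + 201×0.1) = 0.0288 mA.
I_C = β·I_B = 200×0.0288 = 5.77 mA, and I_E = (β+1)I_B = 5.8 mA.
V_CE = V_CC − I_C·R_C − I_E·R_E = 15 − 5.77×2.2 − 5.8×0.1 = 1.73 V.
V_CE = 1.73 V > 0.2 V confirms active-region operation.

I_C ≈ 5.8 mA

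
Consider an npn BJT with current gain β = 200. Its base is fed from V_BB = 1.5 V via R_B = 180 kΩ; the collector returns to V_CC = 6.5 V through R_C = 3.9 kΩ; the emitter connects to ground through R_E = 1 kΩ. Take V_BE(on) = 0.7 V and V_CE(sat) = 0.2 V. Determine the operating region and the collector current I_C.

Assume active. Base-emitter loop: I_B = (V_BB − V_BE)/(R_B + (β+1)R_E) = (1.5 − 0.7)/(180 + 201×1) = 0.0021 mA.
I_C = β·I_B = 200×0.0021 = 0.42 mA.
V_CE = V_CC − I_C·R_C − I_E·R_E = 6.5 − 0.42×3.9 − 0.422×1 = 4.44 V > V_CE(sat), so the active-region assumption holds.

active; I_C ≈ 0.42 mA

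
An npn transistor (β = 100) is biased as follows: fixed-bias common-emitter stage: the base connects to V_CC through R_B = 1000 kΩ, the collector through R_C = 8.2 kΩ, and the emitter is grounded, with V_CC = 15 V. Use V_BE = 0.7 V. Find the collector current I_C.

I_C ≈ 1.4 mA

Base loop: V_CC = I_B·R_B + V_BE, so I_B = (15 − 0.7)/1000 kΩ = 0.0143 mA.
In the active region I_C = β·I_B = 100 × 0.0143 = 1.43 mA.
Collector loop: V_CE = V_CC − I_C·R_C = 15 − 1.43×8.2 = 3.27 V.
Since V_CE = 3.27 V > V_CE(sat) ≈ 0.2 V, the transistor is in the active region as assumed.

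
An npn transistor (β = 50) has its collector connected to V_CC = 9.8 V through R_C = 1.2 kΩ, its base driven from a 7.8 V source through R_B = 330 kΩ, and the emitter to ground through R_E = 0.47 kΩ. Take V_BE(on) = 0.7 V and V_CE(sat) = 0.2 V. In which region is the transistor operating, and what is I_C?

active; I_C ≈ 1 mA

Assume active. Base-emitter loop: I_B = (V_BB − V_BE)/(R_B + (β+1)R_E) = (7.8 − 0.7)/(330 + 51×0.47) = 0.0201 mA.
I_C = β·I_B = 50×0.0201 = 1 mA.
V_CE = V_CC − I_C·R_C − I_E·R_E = 9.8 − 1×1.2 − 1.02×0.47 = 8.12 V > V_CE(sat), so the active-region assumption holds.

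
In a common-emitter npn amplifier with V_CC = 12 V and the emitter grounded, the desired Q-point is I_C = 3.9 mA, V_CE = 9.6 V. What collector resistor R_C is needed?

R_C ≈ 0.62 kΩ

Collector loop: V_CC = I_C·R_C + V_CE.
R_C = (V_CC − V_CE)/I_C = (12 − 9.6)/3.9 = 0.615 kΩ.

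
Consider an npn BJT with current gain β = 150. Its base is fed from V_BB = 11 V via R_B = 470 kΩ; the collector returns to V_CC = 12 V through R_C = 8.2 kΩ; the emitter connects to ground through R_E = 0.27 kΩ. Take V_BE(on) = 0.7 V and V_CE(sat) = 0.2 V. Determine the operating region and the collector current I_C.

saturation; I_C ≈ 1.4 mA

Assume active: I_B = (11 − 0.7)/(470 + 151×0.27) = 0.0202 mA, I_C = β·I_B = 3.02 mA.
Then V_CE = 12 − 3.02×8.2 − 3.05×0.27 = -13.6 V < 0.2 V — the active assumption fails.
Re-solve with V_CE = 0.2 V. KCL at the emitter: V_E/R_E = (V_BB−0.7−V_E)/R_B + (V_CC−0.2−V_E)/R_C, giving V_E = 0.382 V.
I_C = (V_CC − 0.2 − V_E)/R_C = (11.8 − 0.382)/8.2 = 1.39 mA.
Check: I_B = (10.3 − 0.382)/470 = 0.0211 mA, and β·I_B = 3.17 mA > I_C, confirming saturation.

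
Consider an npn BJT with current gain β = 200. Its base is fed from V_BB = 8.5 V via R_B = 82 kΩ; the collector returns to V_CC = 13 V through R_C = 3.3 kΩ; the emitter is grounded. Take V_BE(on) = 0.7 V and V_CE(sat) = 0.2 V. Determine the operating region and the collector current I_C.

Assume active: I_B = (8.5 − 0.7)/82 = 0.0951 mA, giving I_C = β·I_B = 19 mA.
But then V_CE = 13 − 19×3.3 = -49.8 V < V_CE(sat) = 0.2 V — impossible in the active region.
So the transistor is saturated. With V_CE = 0.2 V, I_C = (V_CC − 0.2)/R_C = 12.8/3.3 = 3.88 mA.
Check: β·I_B = 19 mA > I_C = 3.88 mA, confirming saturation.

saturation; I_C ≈ 3.9 mA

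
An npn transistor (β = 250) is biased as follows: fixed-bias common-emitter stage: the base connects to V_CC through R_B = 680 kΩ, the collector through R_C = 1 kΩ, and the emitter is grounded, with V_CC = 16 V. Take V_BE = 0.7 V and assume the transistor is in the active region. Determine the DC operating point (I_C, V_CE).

I_C ≈ 5.6 mA, V_CE ≈ 10 V

Base loop: V_CC = I_B·R_B + V_BE, so I_B = (16 − 0.7)/680 kΩ = 0.0225 mA.
In the active region I_C = β·I_B = 250 × 0.0225 = 5.63 mA.
Collector loop: V_CE = V_CC − I_C·R_C = 16 − 5.63×1 = 10.4 V.
Since V_CE = 10.4 V > V_CE(sat) ≈ 0.2 V, the transistor is in the active region as assumed.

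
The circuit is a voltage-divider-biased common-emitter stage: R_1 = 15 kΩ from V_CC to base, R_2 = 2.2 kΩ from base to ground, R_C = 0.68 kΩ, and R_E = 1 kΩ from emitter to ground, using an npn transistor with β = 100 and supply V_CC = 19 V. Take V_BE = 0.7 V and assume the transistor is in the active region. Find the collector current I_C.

Thevenize the base divider: V_Th = V_CC·R_2/(R_1+R_2) = 19×2.2/17.2 = 2.43 V, R_Th = R_1‖R_2 = 1.92 kΩ.
Base-emitter loop: V_Th = I_B·R_Th + V_BE + (β+1)I_B·R_E, so I_B = (2.43 − 0.7) / (1.92 + 101×1) = 0.0168 mA.
I_C = β·I_B = 100×0.0168 = 1.68 mA, and I_E = (β+1)I_B = 1.7 mA.
V_CE = V_CC − I_C·R_C − I_E·R_E = 19 − 1.68×0.68 − 1.7×1 = 16.2 V.
V_CE = 16.2 V > 0.2 V confirms active-region operation.

I_C ≈ 1.7 mA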